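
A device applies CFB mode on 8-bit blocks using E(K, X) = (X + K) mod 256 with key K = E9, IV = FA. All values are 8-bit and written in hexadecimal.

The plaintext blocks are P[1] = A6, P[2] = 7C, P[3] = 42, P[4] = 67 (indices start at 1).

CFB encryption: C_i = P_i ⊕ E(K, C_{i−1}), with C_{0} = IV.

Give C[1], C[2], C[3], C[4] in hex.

C[1]: E(K, FA) = E3; A6 ⊕ E3 = 45.
C[2]: E(K, 45) = 2E; 7C ⊕ 2E = 52.
C[3]: E(K, 52) = 3B; 42 ⊕ 3B = 79.
C[4]: E(K, 79) = 62; 67 ⊕ 62 = 05.

C[1] = 45, C[2] = 52, C[3] = 79, C[4] = 05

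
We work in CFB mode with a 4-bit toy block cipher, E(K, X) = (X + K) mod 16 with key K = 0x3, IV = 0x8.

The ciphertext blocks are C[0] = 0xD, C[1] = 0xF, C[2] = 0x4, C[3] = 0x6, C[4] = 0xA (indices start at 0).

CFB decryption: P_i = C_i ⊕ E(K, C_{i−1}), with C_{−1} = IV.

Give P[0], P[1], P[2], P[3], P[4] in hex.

P[0] = 0x6, P[1] = 0xF, P[2] = 0x6, P[3] = 0x1, P[4] = 0x3

P[0]: E(K, 0x8) = 0xB; 0xD ⊕ 0xB = 0x6.
P[1]: E(K, 0xD) = 0x0; 0xF ⊕ 0x0 = 0xF.
P[2]: E(K, 0xF) = 0x2; 0x4 ⊕ 0x2 = 0x6.
P[3]: E(K, 0x4) = 0x7; 0x6 ⊕ 0x7 = 0x1.
P[4]: E(K, 0x6) = 0x9; 0xA ⊕ 0x9 = 0x3.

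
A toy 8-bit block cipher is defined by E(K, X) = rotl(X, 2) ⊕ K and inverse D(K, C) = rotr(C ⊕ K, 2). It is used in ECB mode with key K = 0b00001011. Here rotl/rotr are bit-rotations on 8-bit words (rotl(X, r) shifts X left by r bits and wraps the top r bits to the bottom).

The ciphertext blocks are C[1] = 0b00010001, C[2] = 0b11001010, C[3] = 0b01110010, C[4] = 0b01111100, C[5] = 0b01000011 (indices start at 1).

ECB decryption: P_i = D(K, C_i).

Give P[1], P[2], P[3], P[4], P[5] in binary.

P[1]: D(K, 0b00010001) = 0b10000110.
P[2]: D(K, 0b11001010) = 0b01110000.
P[3]: D(K, 0b01110010) = 0b01011110.
P[4]: D(K, 0b01111100) = 0b11011101.
P[5]: D(K, 0b01000011) = 0b00010010.

P[1] = 0b10000110, P[2] = 0b01110000, P[3] = 0b01011110, P[4] = 0b11011101, P[5] = 0b00010010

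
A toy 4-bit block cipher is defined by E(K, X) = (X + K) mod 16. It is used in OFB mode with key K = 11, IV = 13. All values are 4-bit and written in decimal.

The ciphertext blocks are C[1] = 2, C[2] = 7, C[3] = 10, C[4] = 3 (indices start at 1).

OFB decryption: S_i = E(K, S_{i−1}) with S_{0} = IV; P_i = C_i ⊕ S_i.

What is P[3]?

P[3] = 4

P[1]: S = E(K, 13) = 8; 2 ⊕ 8 = 10.
P[2]: S = E(K, 8) = 3; 7 ⊕ 3 = 4.
P[3]: S = E(K, 3) = 14; 10 ⊕ 14 = 4.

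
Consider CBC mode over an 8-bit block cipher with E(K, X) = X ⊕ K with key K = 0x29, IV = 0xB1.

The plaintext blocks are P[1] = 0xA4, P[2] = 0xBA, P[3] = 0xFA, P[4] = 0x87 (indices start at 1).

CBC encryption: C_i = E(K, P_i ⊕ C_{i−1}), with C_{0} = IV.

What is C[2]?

C[1]: P[1] ⊕ 0xB1 = 0x15; E(K, 0x15) = 0x3C.
C[2]: P[2] ⊕ 0x3C = 0x86; E(K, 0x86) = 0xAF.

C[2] = 0xAF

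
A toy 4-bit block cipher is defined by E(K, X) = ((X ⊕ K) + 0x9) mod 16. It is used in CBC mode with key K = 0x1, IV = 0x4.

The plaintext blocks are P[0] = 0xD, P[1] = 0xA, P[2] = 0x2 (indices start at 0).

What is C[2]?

CBC encryption: C_i = E(K, P_i ⊕ C_{i−1}), with C_{−1} = IV.
C[0]: P[0] ⊕ 0x4 = 0x9; E(K, 0x9) = 0x1.
C[1]: P[1] ⊕ 0x1 = 0xB; E(K, 0xB) = 0x3.
C[2]: P[2] ⊕ 0x3 = 0x1; E(K, 0x1) = 0x9.

C[2] = 0x9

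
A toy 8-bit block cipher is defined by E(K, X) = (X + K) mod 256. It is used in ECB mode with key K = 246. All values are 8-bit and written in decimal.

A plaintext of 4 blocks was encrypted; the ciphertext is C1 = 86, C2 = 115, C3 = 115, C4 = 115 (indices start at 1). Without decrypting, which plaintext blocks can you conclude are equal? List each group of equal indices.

P2 = P3 = P4

ECB encrypts each block independently with the same key, so equal ciphertext blocks imply equal plaintext blocks.
C2 = C3 = C4 = 115, so P2 = P3 = P4.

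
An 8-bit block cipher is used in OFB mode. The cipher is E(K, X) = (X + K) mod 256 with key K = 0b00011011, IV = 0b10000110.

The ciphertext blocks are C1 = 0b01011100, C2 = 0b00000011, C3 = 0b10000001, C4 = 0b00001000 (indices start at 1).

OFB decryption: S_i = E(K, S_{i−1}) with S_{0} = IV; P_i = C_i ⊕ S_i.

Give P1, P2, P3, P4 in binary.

P1 = 0b11111101, P2 = 0b10111111, P3 = 0b01010110, P4 = 0b11111010

P1: S = E(K, 0b10000110) = 0b10100001; 0b01011100 ⊕ 0b10100001 = 0b11111101.
P2: S = E(K, 0b10100001) = 0b10111100; 0b00000011 ⊕ 0b10111100 = 0b10111111.
P3: S = E(K, 0b10111100) = 0b11010111; 0b10000001 ⊕ 0b11010111 = 0b01010110.
P4: S = E(K, 0b11010111) = 0b11110010; 0b00001000 ⊕ 0b11110010 = 0b11111010.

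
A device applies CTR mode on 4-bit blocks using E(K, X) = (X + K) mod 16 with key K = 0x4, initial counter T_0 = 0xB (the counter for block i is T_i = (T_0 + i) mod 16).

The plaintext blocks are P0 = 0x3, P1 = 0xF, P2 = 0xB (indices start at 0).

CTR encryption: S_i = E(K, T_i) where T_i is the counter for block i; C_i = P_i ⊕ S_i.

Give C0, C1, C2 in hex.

C0 = 0xC, C1 = 0xF, C2 = 0xA

C0: T = 0xB, S = E(K, T) = 0xF; 0x3 ⊕ 0xF = 0xC.
C1: T = 0xC, S = E(K, T) = 0x0; 0xF ⊕ 0x0 = 0xF.
C2: T = 0xD, S = E(K, T) = 0x1; 0xB ⊕ 0x1 = 0xA.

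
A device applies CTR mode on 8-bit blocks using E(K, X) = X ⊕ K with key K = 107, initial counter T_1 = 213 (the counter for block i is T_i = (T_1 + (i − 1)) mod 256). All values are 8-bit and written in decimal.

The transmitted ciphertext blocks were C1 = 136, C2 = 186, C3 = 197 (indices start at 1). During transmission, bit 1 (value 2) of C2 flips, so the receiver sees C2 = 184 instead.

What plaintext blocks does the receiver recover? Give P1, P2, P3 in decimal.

P1 = 54, P2 = 5, P3 = 121

CTR decryption: S_i = E(K, T_i) where T_i is the counter for block i; P_i = C_i ⊕ S_i.
Only C2 changed, to 184. In CTR, a change in C_i flips the same bit in P_i only; the keystream is unaffected. Decrypting the received ciphertext:
P1: T = 213, S = E(K, T) = 190; 136 ⊕ 190 = 54.
P2: T = 214, S = E(K, T) = 189; 184 ⊕ 189 = 5.
P3: T = 215, S = E(K, T) = 188; 197 ⊕ 188 = 121.
Blocks that differ from the original plaintext: P2.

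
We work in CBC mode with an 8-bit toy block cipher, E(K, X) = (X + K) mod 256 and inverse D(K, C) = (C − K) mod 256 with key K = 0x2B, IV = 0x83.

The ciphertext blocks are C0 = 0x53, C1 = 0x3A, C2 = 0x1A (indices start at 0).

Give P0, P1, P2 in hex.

CBC decryption: P_i = D(K, C_i) ⊕ C_{i−1}, with C_{−1} = IV.
P0: D(K, 0x53) = 0x28; 0x28 ⊕ 0x83 = 0xAB.
P1: D(K, 0x3A) = 0x0F; 0x0F ⊕ 0x53 = 0x5C.
P2: D(K, 0x1A) = 0xEF; 0xEF ⊕ 0x3A = 0xD5.

P0 = 0xAB, P1 = 0x5C, P2 = 0xD5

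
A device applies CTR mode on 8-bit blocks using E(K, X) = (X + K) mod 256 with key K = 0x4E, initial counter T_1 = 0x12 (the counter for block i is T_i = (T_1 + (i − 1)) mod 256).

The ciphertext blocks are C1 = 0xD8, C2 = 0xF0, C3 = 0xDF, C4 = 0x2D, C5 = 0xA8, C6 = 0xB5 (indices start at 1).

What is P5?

CTR decryption: S_i = E(K, T_i) where T_i is the counter for block i; P_i = C_i ⊕ S_i.
P5: T = 0x16, S = E(K, T) = 0x64; 0xA8 ⊕ 0x64 = 0xCC.

P5 = 0xCC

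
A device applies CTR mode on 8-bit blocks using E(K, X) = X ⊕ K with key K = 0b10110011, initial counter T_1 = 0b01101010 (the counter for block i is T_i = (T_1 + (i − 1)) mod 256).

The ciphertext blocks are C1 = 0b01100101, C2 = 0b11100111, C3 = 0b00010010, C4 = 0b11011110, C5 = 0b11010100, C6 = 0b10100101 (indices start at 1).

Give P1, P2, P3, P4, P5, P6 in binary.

CTR decryption: S_i = E(K, T_i) where T_i is the counter for block i; P_i = C_i ⊕ S_i.
P1: T = 0b01101010, S = E(K, T) = 0b11011001; 0b01100101 ⊕ 0b11011001 = 0b10111100.
P2: T = 0b01101011, S = E(K, T) = 0b11011000; 0b11100111 ⊕ 0b11011000 = 0b00111111.
P3: T = 0b01101100, S = E(K, T) = 0b11011111; 0b00010010 ⊕ 0b11011111 = 0b11001101.
P4: T = 0b01101101, S = E(K, T) = 0b11011110; 0b11011110 ⊕ 0b11011110 = 0b00000000.
P5: T = 0b01101110, S = E(K, T) = 0b11011101; 0b11010100 ⊕ 0b11011101 = 0b00001001.
P6: T = 0b01101111, S = E(K, T) = 0b11011100; 0b10100101 ⊕ 0b11011100 = 0b01111001.

P1 = 0b10111100, P2 = 0b00111111, P3 = 0b11001101, P4 = 0b00000000, P5 = 0b00001001, P6 = 0b01111001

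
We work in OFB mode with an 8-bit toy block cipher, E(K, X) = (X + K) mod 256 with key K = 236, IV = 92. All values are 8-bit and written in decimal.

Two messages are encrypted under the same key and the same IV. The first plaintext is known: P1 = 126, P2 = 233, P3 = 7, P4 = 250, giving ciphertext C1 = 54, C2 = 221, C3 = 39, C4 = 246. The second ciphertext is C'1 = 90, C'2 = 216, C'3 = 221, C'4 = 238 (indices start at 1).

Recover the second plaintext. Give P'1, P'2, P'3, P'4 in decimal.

In OFB with a reused IV, both messages share the same keystream S_i, so C_i ⊕ C'_i = P_i ⊕ P'_i and thus P'_i = P_i ⊕ C_i ⊕ C'_i.
P'1: 126 ⊕ 54 ⊕ 90 = 18.
P'2: 233 ⊕ 221 ⊕ 216 = 236.
P'3: 7 ⊕ 39 ⊕ 221 = 253.
P'4: 250 ⊕ 246 ⊕ 238 = 226.

P'1 = 18, P'2 = 236, P'3 = 253, P'4 = 226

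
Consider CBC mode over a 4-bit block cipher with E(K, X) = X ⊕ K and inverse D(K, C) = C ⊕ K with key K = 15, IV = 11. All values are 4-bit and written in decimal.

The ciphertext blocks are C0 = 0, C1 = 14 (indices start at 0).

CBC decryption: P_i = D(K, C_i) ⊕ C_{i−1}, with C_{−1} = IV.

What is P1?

P1 = 1

P1: D(K, 14) = 1; 1 ⊕ 0 = 1.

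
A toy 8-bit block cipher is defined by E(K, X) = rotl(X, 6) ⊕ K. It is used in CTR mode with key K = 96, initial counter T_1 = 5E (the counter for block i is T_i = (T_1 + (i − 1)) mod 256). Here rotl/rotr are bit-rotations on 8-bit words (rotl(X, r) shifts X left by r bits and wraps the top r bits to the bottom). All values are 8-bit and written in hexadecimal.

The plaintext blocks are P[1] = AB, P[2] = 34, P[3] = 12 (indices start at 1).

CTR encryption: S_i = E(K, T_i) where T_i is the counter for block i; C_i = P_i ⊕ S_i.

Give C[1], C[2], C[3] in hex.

C[1] = AA, C[2] = 75, C[3] = 9C

C[1]: T = 5E, S = E(K, T) = 01; AB ⊕ 01 = AA.
C[2]: T = 5F, S = E(K, T) = 41; 34 ⊕ 41 = 75.
C[3]: T = 60, S = E(K, T) = 8E; 12 ⊕ 8E = 9C.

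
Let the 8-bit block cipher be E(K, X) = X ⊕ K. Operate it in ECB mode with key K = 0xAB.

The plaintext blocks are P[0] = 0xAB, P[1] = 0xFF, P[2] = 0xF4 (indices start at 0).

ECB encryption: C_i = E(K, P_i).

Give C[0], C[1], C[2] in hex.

C[0]: E(K, 0xAB) = 0x00.
C[1]: E(K, 0xFF) = 0x54.
C[2]: E(K, 0xF4) = 0x5F.

C[0] = 0x00, C[1] = 0x54, C[2] = 0x5F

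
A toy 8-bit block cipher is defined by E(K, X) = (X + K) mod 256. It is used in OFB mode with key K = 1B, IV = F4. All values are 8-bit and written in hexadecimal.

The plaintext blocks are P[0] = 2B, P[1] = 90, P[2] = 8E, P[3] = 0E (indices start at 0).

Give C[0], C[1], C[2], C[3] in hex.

OFB encryption: S_i = E(K, S_{i−1}) with S_{−1} = IV; C_i = P_i ⊕ S_i.
C[0]: S = E(K, F4) = 0F; 2B ⊕ 0F = 24.
C[1]: S = E(K, 0F) = 2A; 90 ⊕ 2A = BA.
C[2]: S = E(K, 2A) = 45; 8E ⊕ 45 = CB.
C[3]: S = E(K, 45) = 60; 0E ⊕ 60 = 6E.

C[0] = 24, C[1] = BA, C[2] = CB, C[3] = 6E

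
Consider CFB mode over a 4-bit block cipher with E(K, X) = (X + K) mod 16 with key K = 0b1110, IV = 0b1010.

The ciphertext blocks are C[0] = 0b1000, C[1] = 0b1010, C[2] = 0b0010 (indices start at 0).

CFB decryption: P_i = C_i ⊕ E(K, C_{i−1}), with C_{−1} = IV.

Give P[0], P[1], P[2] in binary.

P[0]: E(K, 0b1010) = 0b1000; 0b1000 ⊕ 0b1000 = 0b0000.
P[1]: E(K, 0b1000) = 0b0110; 0b1010 ⊕ 0b0110 = 0b1100.
P[2]: E(K, 0b1010) = 0b1000; 0b0010 ⊕ 0b1000 = 0b1010.

P[0] = 0b0000, P[1] = 0b1100, P[2] = 0b1010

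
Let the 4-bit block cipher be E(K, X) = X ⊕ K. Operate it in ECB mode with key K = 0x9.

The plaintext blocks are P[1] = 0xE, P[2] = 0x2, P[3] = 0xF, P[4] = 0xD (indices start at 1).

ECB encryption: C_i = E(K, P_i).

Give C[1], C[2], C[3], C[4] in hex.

C[1] = 0x7, C[2] = 0xB, C[3] = 0x6, C[4] = 0x4

C[1]: E(K, 0xE) = 0x7.
C[2]: E(K, 0x2) = 0xB.
C[3]: E(K, 0xF) = 0x6.
C[4]: E(K, 0xD) = 0x4.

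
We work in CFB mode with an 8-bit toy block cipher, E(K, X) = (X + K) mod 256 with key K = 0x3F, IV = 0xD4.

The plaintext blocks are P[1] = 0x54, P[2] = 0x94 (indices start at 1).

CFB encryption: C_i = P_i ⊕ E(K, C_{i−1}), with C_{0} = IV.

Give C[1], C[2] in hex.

C[1]: E(K, 0xD4) = 0x13; 0x54 ⊕ 0x13 = 0x47.
C[2]: E(K, 0x47) = 0x86; 0x94 ⊕ 0x86 = 0x12.

C[1] = 0x47, C[2] = 0x12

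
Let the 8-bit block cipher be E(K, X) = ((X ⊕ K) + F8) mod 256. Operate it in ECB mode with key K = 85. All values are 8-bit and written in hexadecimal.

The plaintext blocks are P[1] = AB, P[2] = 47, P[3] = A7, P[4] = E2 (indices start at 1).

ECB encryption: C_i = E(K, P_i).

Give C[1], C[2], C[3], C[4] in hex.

C[1] = 26, C[2] = BA, C[3] = 1A, C[4] = 5F

C[1]: E(K, AB) = 26.
C[2]: E(K, 47) = BA.
C[3]: E(K, A7) = 1A.
C[4]: E(K, E2) = 5F.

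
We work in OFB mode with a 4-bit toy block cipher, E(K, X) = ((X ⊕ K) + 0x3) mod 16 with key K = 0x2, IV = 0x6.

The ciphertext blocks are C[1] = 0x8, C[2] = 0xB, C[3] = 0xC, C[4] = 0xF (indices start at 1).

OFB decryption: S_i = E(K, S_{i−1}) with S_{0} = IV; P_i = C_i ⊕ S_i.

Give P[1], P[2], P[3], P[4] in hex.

P[1] = 0xF, P[2] = 0x3, P[3] = 0x1, P[4] = 0xD

P[1]: S = E(K, 0x6) = 0x7; 0x8 ⊕ 0x7 = 0xF.
P[2]: S = E(K, 0x7) = 0x8; 0xB ⊕ 0x8 = 0x3.
P[3]: S = E(K, 0x8) = 0xD; 0xC ⊕ 0xD = 0x1.
P[4]: S = E(K, 0xD) = 0x2; 0xF ⊕ 0x2 = 0xD.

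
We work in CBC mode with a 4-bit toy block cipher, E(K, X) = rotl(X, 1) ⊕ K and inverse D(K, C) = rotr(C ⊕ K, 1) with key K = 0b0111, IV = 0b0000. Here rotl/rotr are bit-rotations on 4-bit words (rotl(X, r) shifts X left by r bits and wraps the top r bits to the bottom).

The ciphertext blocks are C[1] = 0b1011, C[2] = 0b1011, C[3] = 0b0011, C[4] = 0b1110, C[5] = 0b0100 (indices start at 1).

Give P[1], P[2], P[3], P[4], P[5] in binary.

P[1] = 0b0110, P[2] = 0b1101, P[3] = 0b1001, P[4] = 0b1111, P[5] = 0b0111

CBC decryption: P_i = D(K, C_i) ⊕ C_{i−1}, with C_{0} = IV.
P[1]: D(K, 0b1011) = 0b0110; 0b0110 ⊕ 0b0000 = 0b0110.
P[2]: D(K, 0b1011) = 0b0110; 0b0110 ⊕ 0b1011 = 0b1101.
P[3]: D(K, 0b0011) = 0b0010; 0b0010 ⊕ 0b1011 = 0b1001.
P[4]: D(K, 0b1110) = 0b1100; 0b1100 ⊕ 0b0011 = 0b1111.
P[5]: D(K, 0b0100) = 0b1001; 0b1001 ⊕ 0b1110 = 0b0111.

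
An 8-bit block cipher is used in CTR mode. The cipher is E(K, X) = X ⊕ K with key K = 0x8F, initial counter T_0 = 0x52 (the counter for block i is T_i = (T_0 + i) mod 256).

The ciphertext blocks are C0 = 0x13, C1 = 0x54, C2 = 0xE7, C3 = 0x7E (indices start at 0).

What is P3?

CTR decryption: S_i = E(K, T_i) where T_i is the counter for block i; P_i = C_i ⊕ S_i.
P3: T = 0x55, S = E(K, T) = 0xDA; 0x7E ⊕ 0xDA = 0xA4.

P3 = 0xA4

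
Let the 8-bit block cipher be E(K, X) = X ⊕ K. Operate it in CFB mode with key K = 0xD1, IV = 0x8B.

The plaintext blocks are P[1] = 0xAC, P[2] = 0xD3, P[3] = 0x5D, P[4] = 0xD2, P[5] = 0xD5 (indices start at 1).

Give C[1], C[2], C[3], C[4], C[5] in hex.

CFB encryption: C_i = P_i ⊕ E(K, C_{i−1}), with C_{0} = IV.
C[1]: E(K, 0x8B) = 0x5A; 0xAC ⊕ 0x5A = 0xF6.
C[2]: E(K, 0xF6) = 0x27; 0xD3 ⊕ 0x27 = 0xF4.
C[3]: E(K, 0xF4) = 0x25; 0x5D ⊕ 0x25 = 0x78.
C[4]: E(K, 0x78) = 0xA9; 0xD2 ⊕ 0xA9 = 0x7B.
C[5]: E(K, 0x7B) = 0xAA; 0xD5 ⊕ 0xAA = 0x7F.

C[1] = 0xF6, C[2] = 0xF4, C[3] = 0x78, C[4] = 0x7B, C[5] = 0x7F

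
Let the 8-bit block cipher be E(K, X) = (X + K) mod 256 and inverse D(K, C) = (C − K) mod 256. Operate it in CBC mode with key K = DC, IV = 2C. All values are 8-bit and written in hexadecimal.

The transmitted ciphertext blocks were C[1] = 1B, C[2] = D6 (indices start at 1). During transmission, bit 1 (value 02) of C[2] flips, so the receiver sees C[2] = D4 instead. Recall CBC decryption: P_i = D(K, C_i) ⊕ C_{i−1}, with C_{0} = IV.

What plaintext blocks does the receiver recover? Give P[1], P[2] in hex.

Only C[2] changed, to D4. In CBC, a change in C_i garbles P_i and flips the same bit in P_{i+1}. Decrypting the received ciphertext:
P[1]: D(K, 1B) = 3F; 3F ⊕ 2C = 13.
P[2]: D(K, D4) = F8; F8 ⊕ 1B = E3.
Blocks that differ from the original plaintext: P[2].

P[1] = 13, P[2] = E3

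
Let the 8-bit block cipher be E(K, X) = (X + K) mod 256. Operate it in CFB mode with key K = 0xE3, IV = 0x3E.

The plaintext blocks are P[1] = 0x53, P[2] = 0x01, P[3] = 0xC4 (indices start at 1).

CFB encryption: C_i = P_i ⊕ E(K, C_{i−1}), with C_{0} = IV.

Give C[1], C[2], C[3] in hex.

C[1]: E(K, 0x3E) = 0x21; 0x53 ⊕ 0x21 = 0x72.
C[2]: E(K, 0x72) = 0x55; 0x01 ⊕ 0x55 = 0x54.
C[3]: E(K, 0x54) = 0x37; 0xC4 ⊕ 0x37 = 0xF3.

C[1] = 0x72, C[2] = 0x54, C[3] = 0xF3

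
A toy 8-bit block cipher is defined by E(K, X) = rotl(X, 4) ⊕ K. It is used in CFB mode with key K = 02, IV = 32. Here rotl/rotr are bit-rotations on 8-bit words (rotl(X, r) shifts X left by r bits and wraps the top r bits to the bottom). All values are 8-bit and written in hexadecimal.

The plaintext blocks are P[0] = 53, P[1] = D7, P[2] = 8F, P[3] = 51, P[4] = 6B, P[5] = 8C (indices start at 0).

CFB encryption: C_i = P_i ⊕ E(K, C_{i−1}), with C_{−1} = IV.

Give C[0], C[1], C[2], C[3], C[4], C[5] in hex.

C[0]: E(K, 32) = 21; 53 ⊕ 21 = 72.
C[1]: E(K, 72) = 25; D7 ⊕ 25 = F2.
C[2]: E(K, F2) = 2D; 8F ⊕ 2D = A2.
C[3]: E(K, A2) = 28; 51 ⊕ 28 = 79.
C[4]: E(K, 79) = 95; 6B ⊕ 95 = FE.
C[5]: E(K, FE) = ED; 8C ⊕ ED = 61.

C[0] = 72, C[1] = F2, C[2] = A2, C[3] = 79, C[4] = FE, C[5] = 61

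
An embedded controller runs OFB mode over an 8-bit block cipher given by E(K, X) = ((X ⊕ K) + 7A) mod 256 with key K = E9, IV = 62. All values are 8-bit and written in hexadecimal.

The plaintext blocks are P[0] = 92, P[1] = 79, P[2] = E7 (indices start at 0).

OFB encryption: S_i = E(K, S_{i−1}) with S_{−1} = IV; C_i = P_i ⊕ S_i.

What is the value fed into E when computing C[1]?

C[0]: S = E(K, 62) = 05; 92 ⊕ 05 = 97.
C[1]: S = E(K, 05) = 66; 79 ⊕ 66 = 1F.
So the input to E for block [1] is 05.

05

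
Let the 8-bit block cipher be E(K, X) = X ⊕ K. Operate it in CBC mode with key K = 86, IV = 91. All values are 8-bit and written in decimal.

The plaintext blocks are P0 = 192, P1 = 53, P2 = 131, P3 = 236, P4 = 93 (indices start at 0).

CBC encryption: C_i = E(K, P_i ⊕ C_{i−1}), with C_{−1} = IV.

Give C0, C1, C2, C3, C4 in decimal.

C0 = 205, C1 = 174, C2 = 123, C3 = 193, C4 = 202

C0: P0 ⊕ 91 = 155; E(K, 155) = 205.
C1: P1 ⊕ 205 = 248; E(K, 248) = 174.
C2: P2 ⊕ 174 = 45; E(K, 45) = 123.
C3: P3 ⊕ 123 = 151; E(K, 151) = 193.
C4: P4 ⊕ 193 = 156; E(K, 156) = 202.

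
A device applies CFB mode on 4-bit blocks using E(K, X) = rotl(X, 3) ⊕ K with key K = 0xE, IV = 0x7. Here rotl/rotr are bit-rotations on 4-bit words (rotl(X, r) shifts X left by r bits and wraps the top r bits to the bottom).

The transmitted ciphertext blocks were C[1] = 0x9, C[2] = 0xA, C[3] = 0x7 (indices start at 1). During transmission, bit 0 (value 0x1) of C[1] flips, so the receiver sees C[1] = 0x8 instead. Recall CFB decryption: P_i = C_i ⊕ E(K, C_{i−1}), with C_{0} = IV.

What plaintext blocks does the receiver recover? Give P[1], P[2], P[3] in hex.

Only C[1] changed, to 0x8. In CFB, a change in C_i flips the same bit in P_i and garbles P_{i+1}. Decrypting the received ciphertext:
P[1]: E(K, 0x7) = 0x5; 0x8 ⊕ 0x5 = 0xD.
P[2]: E(K, 0x8) = 0xA; 0xA ⊕ 0xA = 0x0.
P[3]: E(K, 0xA) = 0xB; 0x7 ⊕ 0xB = 0xC.
Blocks that differ from the original plaintext: P[1], P[2].

P[1] = 0xD, P[2] = 0x0, P[3] = 0xC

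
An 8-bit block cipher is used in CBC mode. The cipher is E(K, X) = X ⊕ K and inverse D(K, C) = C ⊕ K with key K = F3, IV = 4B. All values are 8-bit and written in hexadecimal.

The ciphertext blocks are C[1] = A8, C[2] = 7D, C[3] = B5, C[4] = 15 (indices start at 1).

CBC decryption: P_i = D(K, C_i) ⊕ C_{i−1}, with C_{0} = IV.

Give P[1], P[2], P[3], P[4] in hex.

P[1]: D(K, A8) = 5B; 5B ⊕ 4B = 10.
P[2]: D(K, 7D) = 8E; 8E ⊕ A8 = 26.
P[3]: D(K, B5) = 46; 46 ⊕ 7D = 3B.
P[4]: D(K, 15) = E6; E6 ⊕ B5 = 53.

P[1] = 10, P[2] = 26, P[3] = 3B, P[4] = 53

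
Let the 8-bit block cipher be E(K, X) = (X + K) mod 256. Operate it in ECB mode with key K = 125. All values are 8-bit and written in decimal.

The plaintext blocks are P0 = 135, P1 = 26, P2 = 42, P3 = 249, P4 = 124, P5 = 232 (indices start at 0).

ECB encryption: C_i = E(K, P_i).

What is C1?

C1 = 151

C1: E(K, 26) = 151.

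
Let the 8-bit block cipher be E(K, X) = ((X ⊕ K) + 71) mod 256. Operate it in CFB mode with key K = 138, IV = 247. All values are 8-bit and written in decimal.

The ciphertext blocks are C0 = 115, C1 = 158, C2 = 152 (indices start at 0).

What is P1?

P1 = 222

CFB decryption: P_i = C_i ⊕ E(K, C_{i−1}), with C_{−1} = IV.
P1: E(K, 115) = 64; 158 ⊕ 64 = 222.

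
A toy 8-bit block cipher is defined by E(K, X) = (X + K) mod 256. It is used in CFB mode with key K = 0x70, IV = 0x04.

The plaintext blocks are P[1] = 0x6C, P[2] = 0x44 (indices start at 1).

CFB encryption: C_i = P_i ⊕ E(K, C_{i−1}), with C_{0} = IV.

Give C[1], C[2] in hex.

C[1] = 0x18, C[2] = 0xCC

C[1]: E(K, 0x04) = 0x74; 0x6C ⊕ 0x74 = 0x18.
C[2]: E(K, 0x18) = 0x88; 0x44 ⊕ 0x88 = 0xCC.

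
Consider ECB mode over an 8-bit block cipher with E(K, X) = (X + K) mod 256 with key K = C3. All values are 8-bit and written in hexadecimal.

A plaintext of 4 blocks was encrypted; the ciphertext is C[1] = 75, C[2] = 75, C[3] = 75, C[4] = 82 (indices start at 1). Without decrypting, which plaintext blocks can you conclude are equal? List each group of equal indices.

P[1] = P[2] = P[3]

ECB encrypts each block independently with the same key, so equal ciphertext blocks imply equal plaintext blocks.
C[1] = C[2] = C[3] = 75, so P[1] = P[2] = P[3].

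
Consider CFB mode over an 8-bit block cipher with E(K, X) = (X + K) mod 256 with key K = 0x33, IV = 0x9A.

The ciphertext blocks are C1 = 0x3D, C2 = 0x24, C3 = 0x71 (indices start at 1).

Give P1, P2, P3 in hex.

CFB decryption: P_i = C_i ⊕ E(K, C_{i−1}), with C_{0} = IV.
P1: E(K, 0x9A) = 0xCD; 0x3D ⊕ 0xCD = 0xF0.
P2: E(K, 0x3D) = 0x70; 0x24 ⊕ 0x70 = 0x54.
P3: E(K, 0x24) = 0x57; 0x71 ⊕ 0x57 = 0x26.

P1 = 0xF0, P2 = 0x54, P3 = 0x26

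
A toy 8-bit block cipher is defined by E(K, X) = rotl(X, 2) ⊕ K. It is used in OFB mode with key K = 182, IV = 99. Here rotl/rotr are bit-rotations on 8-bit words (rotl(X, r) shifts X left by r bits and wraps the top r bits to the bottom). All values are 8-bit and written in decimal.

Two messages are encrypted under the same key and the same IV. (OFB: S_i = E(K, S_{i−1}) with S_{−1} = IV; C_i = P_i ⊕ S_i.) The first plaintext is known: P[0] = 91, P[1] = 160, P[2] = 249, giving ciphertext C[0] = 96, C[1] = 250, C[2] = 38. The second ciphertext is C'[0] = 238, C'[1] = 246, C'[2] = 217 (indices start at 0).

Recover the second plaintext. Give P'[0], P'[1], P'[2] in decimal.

In OFB with a reused IV, both messages share the same keystream S_i, so C_i ⊕ C'_i = P_i ⊕ P'_i and thus P'_i = P_i ⊕ C_i ⊕ C'_i.
P'[0]: 91 ⊕ 96 ⊕ 238 = 213.
P'[1]: 160 ⊕ 250 ⊕ 246 = 172.
P'[2]: 249 ⊕ 38 ⊕ 217 = 6.

P'[0] = 213, P'[1] = 172, P'[2] = 6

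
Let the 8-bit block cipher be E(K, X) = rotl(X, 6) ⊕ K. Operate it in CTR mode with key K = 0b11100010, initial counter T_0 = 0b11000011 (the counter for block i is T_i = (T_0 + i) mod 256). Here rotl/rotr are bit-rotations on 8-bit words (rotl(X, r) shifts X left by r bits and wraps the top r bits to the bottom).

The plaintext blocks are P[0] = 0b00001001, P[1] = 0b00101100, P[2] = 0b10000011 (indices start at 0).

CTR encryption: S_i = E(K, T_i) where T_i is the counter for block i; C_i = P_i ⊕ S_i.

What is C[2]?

C[2] = 0b00010000

C[0]: T = 0b11000011, S = E(K, T) = 0b00010010; 0b00001001 ⊕ 0b00010010 = 0b00011011.
C[1]: T = 0b11000100, S = E(K, T) = 0b11010011; 0b00101100 ⊕ 0b11010011 = 0b11111111.
C[2]: T = 0b11000101, S = E(K, T) = 0b10010011; 0b10000011 ⊕ 0b10010011 = 0b00010000.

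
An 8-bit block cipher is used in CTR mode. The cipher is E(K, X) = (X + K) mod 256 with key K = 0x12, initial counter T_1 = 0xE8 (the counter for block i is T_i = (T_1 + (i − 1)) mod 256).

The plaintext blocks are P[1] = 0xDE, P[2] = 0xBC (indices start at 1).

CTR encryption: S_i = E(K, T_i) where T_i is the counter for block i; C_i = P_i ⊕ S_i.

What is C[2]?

C[1]: T = 0xE8, S = E(K, T) = 0xFA; 0xDE ⊕ 0xFA = 0x24.
C[2]: T = 0xE9, S = E(K, T) = 0xFB; 0xBC ⊕ 0xFB = 0x47.

C[2] = 0x47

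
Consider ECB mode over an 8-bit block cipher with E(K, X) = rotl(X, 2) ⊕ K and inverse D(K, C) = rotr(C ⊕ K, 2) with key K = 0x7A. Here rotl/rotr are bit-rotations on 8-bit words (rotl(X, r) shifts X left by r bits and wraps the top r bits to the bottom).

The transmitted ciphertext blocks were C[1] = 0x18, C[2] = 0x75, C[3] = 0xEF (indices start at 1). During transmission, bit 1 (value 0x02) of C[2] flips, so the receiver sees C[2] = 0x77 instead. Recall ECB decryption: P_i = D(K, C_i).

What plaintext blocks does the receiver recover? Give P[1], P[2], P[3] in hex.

Only C[2] changed, to 0x77. In ECB, a change in C_i affects only P_i. Decrypting the received ciphertext:
P[1]: D(K, 0x18) = 0x98.
P[2]: D(K, 0x77) = 0x43.
P[3]: D(K, 0xEF) = 0x65.
Blocks that differ from the original plaintext: P[2].

P[1] = 0x98, P[2] = 0x43, P[3] = 0x65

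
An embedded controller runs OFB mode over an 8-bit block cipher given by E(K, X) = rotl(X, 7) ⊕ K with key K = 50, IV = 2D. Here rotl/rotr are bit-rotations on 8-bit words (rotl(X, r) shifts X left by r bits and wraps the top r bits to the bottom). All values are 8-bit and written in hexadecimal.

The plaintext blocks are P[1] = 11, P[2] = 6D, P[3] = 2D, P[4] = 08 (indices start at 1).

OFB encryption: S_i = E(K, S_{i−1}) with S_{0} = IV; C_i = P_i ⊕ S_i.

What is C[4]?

C[1]: S = E(K, 2D) = C6; 11 ⊕ C6 = D7.
C[2]: S = E(K, C6) = 33; 6D ⊕ 33 = 5E.
C[3]: S = E(K, 33) = C9; 2D ⊕ C9 = E4.
C[4]: S = E(K, C9) = B4; 08 ⊕ B4 = BC.

C[4] = BC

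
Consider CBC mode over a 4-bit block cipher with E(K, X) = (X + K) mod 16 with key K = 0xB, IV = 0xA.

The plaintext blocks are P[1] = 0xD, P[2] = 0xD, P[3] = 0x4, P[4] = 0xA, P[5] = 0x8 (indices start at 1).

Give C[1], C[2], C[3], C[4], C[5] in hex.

CBC encryption: C_i = E(K, P_i ⊕ C_{i−1}), with C_{0} = IV.
C[1]: P[1] ⊕ 0xA = 0x7; E(K, 0x7) = 0x2.
C[2]: P[2] ⊕ 0x2 = 0xF; E(K, 0xF) = 0xA.
C[3]: P[3] ⊕ 0xA = 0xE; E(K, 0xE) = 0x9.
C[4]: P[4] ⊕ 0x9 = 0x3; E(K, 0x3) = 0xE.
C[5]: P[5] ⊕ 0xE = 0x6; E(K, 0x6) = 0x1.

C[1] = 0x2, C[2] = 0xA, C[3] = 0x9, C[4] = 0xE, C[5] = 0x1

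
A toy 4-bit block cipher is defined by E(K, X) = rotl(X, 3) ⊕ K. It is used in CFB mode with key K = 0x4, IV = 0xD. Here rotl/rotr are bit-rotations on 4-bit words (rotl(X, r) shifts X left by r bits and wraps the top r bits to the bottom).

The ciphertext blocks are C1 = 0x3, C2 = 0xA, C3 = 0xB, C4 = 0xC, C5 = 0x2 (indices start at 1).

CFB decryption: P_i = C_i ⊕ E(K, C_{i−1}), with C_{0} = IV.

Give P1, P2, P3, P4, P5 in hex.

P1: E(K, 0xD) = 0xA; 0x3 ⊕ 0xA = 0x9.
P2: E(K, 0x3) = 0xD; 0xA ⊕ 0xD = 0x7.
P3: E(K, 0xA) = 0x1; 0xB ⊕ 0x1 = 0xA.
P4: E(K, 0xB) = 0x9; 0xC ⊕ 0x9 = 0x5.
P5: E(K, 0xC) = 0x2; 0x2 ⊕ 0x2 = 0x0.

P1 = 0x9, P2 = 0x7, P3 = 0xA, P4 = 0x5, P5 = 0x0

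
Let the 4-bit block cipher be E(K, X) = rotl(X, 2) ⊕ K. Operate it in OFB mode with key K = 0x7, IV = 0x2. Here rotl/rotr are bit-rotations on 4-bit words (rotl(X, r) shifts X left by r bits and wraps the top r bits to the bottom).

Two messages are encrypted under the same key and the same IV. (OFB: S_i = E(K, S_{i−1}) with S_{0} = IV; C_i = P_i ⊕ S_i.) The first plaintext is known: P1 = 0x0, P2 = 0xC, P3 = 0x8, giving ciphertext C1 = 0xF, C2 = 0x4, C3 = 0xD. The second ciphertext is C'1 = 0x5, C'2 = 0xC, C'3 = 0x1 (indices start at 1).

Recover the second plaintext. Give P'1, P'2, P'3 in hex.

P'1 = 0xA, P'2 = 0x4, P'3 = 0x4

In OFB with a reused IV, both messages share the same keystream S_i, so C_i ⊕ C'_i = P_i ⊕ P'_i and thus P'_i = P_i ⊕ C_i ⊕ C'_i.
P'1: 0x0 ⊕ 0xF ⊕ 0x5 = 0xA.
P'2: 0xC ⊕ 0x4 ⊕ 0xC = 0x4.
P'3: 0x8 ⊕ 0xD ⊕ 0x1 = 0x4.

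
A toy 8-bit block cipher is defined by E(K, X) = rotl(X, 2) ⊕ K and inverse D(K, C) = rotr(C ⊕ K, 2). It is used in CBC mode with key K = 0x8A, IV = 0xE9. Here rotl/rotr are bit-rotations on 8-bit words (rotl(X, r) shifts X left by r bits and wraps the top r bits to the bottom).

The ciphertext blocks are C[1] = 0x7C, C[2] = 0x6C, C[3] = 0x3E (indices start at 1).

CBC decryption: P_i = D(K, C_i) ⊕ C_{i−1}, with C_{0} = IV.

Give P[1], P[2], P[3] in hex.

P[1]: D(K, 0x7C) = 0xBD; 0xBD ⊕ 0xE9 = 0x54.
P[2]: D(K, 0x6C) = 0xB9; 0xB9 ⊕ 0x7C = 0xC5.
P[3]: D(K, 0x3E) = 0x2D; 0x2D ⊕ 0x6C = 0x41.

P[1] = 0x54, P[2] = 0xC5, P[3] = 0x41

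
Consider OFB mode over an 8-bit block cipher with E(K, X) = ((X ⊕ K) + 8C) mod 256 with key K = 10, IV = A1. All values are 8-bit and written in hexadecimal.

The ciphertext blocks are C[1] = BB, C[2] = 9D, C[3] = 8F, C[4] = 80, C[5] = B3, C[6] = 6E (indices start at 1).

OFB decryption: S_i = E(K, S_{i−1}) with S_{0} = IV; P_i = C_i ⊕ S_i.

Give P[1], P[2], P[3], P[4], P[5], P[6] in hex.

P[1]: S = E(K, A1) = 3D; BB ⊕ 3D = 86.
P[2]: S = E(K, 3D) = B9; 9D ⊕ B9 = 24.
P[3]: S = E(K, B9) = 35; 8F ⊕ 35 = BA.
P[4]: S = E(K, 35) = B1; 80 ⊕ B1 = 31.
P[5]: S = E(K, B1) = 2D; B3 ⊕ 2D = 9E.
P[6]: S = E(K, 2D) = C9; 6E ⊕ C9 = A7.

P[1] = 86, P[2] = 24, P[3] = BA, P[4] = 31, P[5] = 9E, P[6] = A7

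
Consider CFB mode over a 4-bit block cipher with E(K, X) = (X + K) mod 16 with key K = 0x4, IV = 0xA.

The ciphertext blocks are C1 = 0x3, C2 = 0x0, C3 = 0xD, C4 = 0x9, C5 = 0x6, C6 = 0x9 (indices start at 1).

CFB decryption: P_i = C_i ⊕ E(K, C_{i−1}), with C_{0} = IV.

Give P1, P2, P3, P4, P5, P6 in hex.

P1 = 0xD, P2 = 0x7, P3 = 0x9, P4 = 0x8, P5 = 0xB, P6 = 0x3

P1: E(K, 0xA) = 0xE; 0x3 ⊕ 0xE = 0xD.
P2: E(K, 0x3) = 0x7; 0x0 ⊕ 0x7 = 0x7.
P3: E(K, 0x0) = 0x4; 0xD ⊕ 0x4 = 0x9.
P4: E(K, 0xD) = 0x1; 0x9 ⊕ 0x1 = 0x8.
P5: E(K, 0x9) = 0xD; 0x6 ⊕ 0xD = 0xB.
P6: E(K, 0x6) = 0xA; 0x9 ⊕ 0xA = 0x3.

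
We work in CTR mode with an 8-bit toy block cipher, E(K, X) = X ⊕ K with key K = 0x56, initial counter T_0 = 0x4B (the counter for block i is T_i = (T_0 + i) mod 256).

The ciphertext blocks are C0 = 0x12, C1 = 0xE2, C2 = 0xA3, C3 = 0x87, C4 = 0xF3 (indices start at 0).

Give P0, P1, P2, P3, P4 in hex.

P0 = 0x0F, P1 = 0xF8, P2 = 0xB8, P3 = 0x9F, P4 = 0xEA

CTR decryption: S_i = E(K, T_i) where T_i is the counter for block i; P_i = C_i ⊕ S_i.
P0: T = 0x4B, S = E(K, T) = 0x1D; 0x12 ⊕ 0x1D = 0x0F.
P1: T = 0x4C, S = E(K, T) = 0x1A; 0xE2 ⊕ 0x1A = 0xF8.
P2: T = 0x4D, S = E(K, T) = 0x1B; 0xA3 ⊕ 0x1B = 0xB8.
P3: T = 0x4E, S = E(K, T) = 0x18; 0x87 ⊕ 0x18 = 0x9F.
P4: T = 0x4F, S = E(K, T) = 0x19; 0xF3 ⊕ 0x19 = 0xEA.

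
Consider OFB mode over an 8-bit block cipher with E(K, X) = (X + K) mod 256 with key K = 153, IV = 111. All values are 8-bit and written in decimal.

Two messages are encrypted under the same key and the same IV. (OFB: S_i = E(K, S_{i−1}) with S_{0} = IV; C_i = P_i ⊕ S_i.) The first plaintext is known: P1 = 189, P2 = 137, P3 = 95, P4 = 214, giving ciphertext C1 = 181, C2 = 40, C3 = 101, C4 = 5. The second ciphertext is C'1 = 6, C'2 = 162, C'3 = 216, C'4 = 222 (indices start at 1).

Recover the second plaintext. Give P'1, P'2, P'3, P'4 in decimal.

In OFB with a reused IV, both messages share the same keystream S_i, so C_i ⊕ C'_i = P_i ⊕ P'_i and thus P'_i = P_i ⊕ C_i ⊕ C'_i.
P'1: 189 ⊕ 181 ⊕ 6 = 14.
P'2: 137 ⊕ 40 ⊕ 162 = 3.
P'3: 95 ⊕ 101 ⊕ 216 = 226.
P'4: 214 ⊕ 5 ⊕ 222 = 13.

P'1 = 14, P'2 = 3, P'3 = 226, P'4 = 13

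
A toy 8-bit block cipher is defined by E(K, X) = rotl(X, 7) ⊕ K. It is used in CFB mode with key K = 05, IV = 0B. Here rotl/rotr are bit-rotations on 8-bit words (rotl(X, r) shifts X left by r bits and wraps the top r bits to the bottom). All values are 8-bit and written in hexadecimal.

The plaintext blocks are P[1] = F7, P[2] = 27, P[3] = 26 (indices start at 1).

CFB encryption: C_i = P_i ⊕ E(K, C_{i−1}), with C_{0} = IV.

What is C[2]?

C[2] = 99

C[1]: E(K, 0B) = 80; F7 ⊕ 80 = 77.
C[2]: E(K, 77) = BE; 27 ⊕ BE = 99.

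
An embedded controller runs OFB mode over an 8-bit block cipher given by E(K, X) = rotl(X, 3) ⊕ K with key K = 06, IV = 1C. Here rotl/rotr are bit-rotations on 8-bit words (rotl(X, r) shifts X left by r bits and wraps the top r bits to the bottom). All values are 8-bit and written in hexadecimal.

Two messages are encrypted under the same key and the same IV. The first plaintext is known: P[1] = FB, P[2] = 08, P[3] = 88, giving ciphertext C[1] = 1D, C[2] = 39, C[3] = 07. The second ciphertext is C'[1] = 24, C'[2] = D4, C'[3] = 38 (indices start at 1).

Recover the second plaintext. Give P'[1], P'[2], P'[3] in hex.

In OFB with a reused IV, both messages share the same keystream S_i, so C_i ⊕ C'_i = P_i ⊕ P'_i and thus P'_i = P_i ⊕ C_i ⊕ C'_i.
P'[1]: FB ⊕ 1D ⊕ 24 = C2.
P'[2]: 08 ⊕ 39 ⊕ D4 = E5.
P'[3]: 88 ⊕ 07 ⊕ 38 = B7.

P'[1] = C2, P'[2] = E5, P'[3] = B7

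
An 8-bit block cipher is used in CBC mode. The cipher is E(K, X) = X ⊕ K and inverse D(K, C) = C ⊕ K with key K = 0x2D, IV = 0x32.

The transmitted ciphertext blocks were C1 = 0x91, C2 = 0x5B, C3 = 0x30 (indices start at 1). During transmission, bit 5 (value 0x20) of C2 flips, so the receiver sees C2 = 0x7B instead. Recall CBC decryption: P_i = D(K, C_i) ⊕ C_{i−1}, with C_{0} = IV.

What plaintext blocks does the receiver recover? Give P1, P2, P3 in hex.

P1 = 0x8E, P2 = 0xC7, P3 = 0x66

Only C2 changed, to 0x7B. In CBC, a change in C_i garbles P_i and flips the same bit in P_{i+1}. Decrypting the received ciphertext:
P1: D(K, 0x91) = 0xBC; 0xBC ⊕ 0x32 = 0x8E.
P2: D(K, 0x7B) = 0x56; 0x56 ⊕ 0x91 = 0xC7.
P3: D(K, 0x30) = 0x1D; 0x1D ⊕ 0x7B = 0x66.
Blocks that differ from the original plaintext: P2, P3.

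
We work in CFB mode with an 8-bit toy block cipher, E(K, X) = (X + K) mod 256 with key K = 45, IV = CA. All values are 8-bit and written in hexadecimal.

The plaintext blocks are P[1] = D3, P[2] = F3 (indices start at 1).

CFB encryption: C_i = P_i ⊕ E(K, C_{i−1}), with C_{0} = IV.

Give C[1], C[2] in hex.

C[1]: E(K, CA) = 0F; D3 ⊕ 0F = DC.
C[2]: E(K, DC) = 21; F3 ⊕ 21 = D2.

C[1] = DC, C[2] = D2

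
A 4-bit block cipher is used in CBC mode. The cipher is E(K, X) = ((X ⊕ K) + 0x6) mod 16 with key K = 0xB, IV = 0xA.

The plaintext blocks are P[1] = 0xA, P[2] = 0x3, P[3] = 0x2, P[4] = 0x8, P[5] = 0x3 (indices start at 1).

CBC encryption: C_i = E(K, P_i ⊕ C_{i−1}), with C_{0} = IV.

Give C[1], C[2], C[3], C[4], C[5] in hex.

C[1]: P[1] ⊕ 0xA = 0x0; E(K, 0x0) = 0x1.
C[2]: P[2] ⊕ 0x1 = 0x2; E(K, 0x2) = 0xF.
C[3]: P[3] ⊕ 0xF = 0xD; E(K, 0xD) = 0xC.
C[4]: P[4] ⊕ 0xC = 0x4; E(K, 0x4) = 0x5.
C[5]: P[5] ⊕ 0x5 = 0x6; E(K, 0x6) = 0x3.

C[1] = 0x1, C[2] = 0xF, C[3] = 0xC, C[4] = 0x5, C[5] = 0x3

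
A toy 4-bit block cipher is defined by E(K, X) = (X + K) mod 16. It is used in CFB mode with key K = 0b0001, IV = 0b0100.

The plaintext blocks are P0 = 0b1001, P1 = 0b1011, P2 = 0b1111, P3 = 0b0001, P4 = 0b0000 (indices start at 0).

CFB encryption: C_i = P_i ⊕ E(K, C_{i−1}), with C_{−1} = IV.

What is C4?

C4 = 0b1001

C0: E(K, 0b0100) = 0b0101; 0b1001 ⊕ 0b0101 = 0b1100.
C1: E(K, 0b1100) = 0b1101; 0b1011 ⊕ 0b1101 = 0b0110.
C2: E(K, 0b0110) = 0b0111; 0b1111 ⊕ 0b0111 = 0b1000.
C3: E(K, 0b1000) = 0b1001; 0b0001 ⊕ 0b1001 = 0b1000.
C4: E(K, 0b1000) = 0b1001; 0b0000 ⊕ 0b1001 = 0b1001.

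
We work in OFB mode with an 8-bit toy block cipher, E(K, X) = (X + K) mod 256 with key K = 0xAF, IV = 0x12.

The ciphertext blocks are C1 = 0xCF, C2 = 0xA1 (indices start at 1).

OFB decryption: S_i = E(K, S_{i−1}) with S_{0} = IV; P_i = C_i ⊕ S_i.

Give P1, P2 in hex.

P1: S = E(K, 0x12) = 0xC1; 0xCF ⊕ 0xC1 = 0x0E.
P2: S = E(K, 0xC1) = 0x70; 0xA1 ⊕ 0x70 = 0xD1.

P1 = 0x0E, P2 = 0xD1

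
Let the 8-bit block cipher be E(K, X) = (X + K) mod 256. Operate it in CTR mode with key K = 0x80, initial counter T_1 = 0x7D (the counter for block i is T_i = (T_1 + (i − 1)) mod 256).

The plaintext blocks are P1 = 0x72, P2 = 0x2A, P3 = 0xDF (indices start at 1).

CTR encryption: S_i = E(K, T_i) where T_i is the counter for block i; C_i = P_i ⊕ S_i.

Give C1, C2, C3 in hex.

C1: T = 0x7D, S = E(K, T) = 0xFD; 0x72 ⊕ 0xFD = 0x8F.
C2: T = 0x7E, S = E(K, T) = 0xFE; 0x2A ⊕ 0xFE = 0xD4.
C3: T = 0x7F, S = E(K, T) = 0xFF; 0xDF ⊕ 0xFF = 0x20.

C1 = 0x8F, C2 = 0xD4, C3 = 0x20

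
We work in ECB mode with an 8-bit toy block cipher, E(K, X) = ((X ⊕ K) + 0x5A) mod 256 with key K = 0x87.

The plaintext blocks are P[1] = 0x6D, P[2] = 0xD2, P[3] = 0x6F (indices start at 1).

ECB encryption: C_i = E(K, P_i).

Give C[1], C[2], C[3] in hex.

C[1] = 0x44, C[2] = 0xAF, C[3] = 0x42

C[1]: E(K, 0x6D) = 0x44.
C[2]: E(K, 0xD2) = 0xAF.
C[3]: E(K, 0x6F) = 0x42.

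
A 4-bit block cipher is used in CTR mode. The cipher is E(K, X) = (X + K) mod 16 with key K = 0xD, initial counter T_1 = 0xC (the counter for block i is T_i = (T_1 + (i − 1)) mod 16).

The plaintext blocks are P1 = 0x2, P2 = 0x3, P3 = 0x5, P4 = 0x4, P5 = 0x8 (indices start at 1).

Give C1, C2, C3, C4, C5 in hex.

C1 = 0xB, C2 = 0x9, C3 = 0xE, C4 = 0x8, C5 = 0x5

CTR encryption: S_i = E(K, T_i) where T_i is the counter for block i; C_i = P_i ⊕ S_i.
C1: T = 0xC, S = E(K, T) = 0x9; 0x2 ⊕ 0x9 = 0xB.
C2: T = 0xD, S = E(K, T) = 0xA; 0x3 ⊕ 0xA = 0x9.
C3: T = 0xE, S = E(K, T) = 0xB; 0x5 ⊕ 0xB = 0xE.
C4: T = 0xF, S = E(K, T) = 0xC; 0x4 ⊕ 0xC = 0x8.
C5: T = 0x0, S = E(K, T) = 0xD; 0x8 ⊕ 0xD = 0x5.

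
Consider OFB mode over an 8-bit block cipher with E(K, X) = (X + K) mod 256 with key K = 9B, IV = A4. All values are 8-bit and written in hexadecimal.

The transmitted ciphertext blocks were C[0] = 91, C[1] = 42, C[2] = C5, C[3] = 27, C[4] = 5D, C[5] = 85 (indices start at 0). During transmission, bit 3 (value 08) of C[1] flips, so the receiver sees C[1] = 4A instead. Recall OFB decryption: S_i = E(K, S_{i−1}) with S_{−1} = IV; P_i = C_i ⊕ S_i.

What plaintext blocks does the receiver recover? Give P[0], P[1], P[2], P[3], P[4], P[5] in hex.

Only C[1] changed, to 4A. In OFB, a change in C_i flips the same bit in P_i only; the keystream is unaffected. Decrypting the received ciphertext:
P[0]: S = E(K, A4) = 3F; 91 ⊕ 3F = AE.
P[1]: S = E(K, 3F) = DA; 4A ⊕ DA = 90.
P[2]: S = E(K, DA) = 75; C5 ⊕ 75 = B0.
P[3]: S = E(K, 75) = 10; 27 ⊕ 10 = 37.
P[4]: S = E(K, 10) = AB; 5D ⊕ AB = F6.
P[5]: S = E(K, AB) = 46; 85 ⊕ 46 = C3.
Blocks that differ from the original plaintext: P[1].

P[0] = AE, P[1] = 90, P[2] = B0, P[3] = 37, P[4] = F6, P[5] = C3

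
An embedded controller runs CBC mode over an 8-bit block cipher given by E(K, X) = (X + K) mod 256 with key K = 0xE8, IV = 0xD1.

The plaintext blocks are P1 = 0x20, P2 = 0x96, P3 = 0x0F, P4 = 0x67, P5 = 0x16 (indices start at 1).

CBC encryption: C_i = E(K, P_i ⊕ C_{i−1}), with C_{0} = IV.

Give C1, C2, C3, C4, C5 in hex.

C1 = 0xD9, C2 = 0x37, C3 = 0x20, C4 = 0x2F, C5 = 0x21

C1: P1 ⊕ 0xD1 = 0xF1; E(K, 0xF1) = 0xD9.
C2: P2 ⊕ 0xD9 = 0x4F; E(K, 0x4F) = 0x37.
C3: P3 ⊕ 0x37 = 0x38; E(K, 0x38) = 0x20.
C4: P4 ⊕ 0x20 = 0x47; E(K, 0x47) = 0x2F.
C5: P5 ⊕ 0x2F = 0x39; E(K, 0x39) = 0x21.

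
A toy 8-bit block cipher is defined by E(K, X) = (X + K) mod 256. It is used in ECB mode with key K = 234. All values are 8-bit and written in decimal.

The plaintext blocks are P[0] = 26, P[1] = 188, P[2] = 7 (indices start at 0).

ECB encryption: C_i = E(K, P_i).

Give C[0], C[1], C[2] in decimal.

C[0] = 4, C[1] = 166, C[2] = 241

C[0]: E(K, 26) = 4.
C[1]: E(K, 188) = 166.
C[2]: E(K, 7) = 241.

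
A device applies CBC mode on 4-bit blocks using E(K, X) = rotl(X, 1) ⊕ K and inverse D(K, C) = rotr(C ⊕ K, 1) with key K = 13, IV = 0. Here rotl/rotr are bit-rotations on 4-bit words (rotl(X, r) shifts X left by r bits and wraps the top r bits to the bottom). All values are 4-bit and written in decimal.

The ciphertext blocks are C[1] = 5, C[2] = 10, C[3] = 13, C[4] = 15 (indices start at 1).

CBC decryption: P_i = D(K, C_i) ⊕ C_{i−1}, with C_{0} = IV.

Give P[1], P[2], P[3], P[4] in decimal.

P[1] = 4, P[2] = 14, P[3] = 10, P[4] = 12

P[1]: D(K, 5) = 4; 4 ⊕ 0 = 4.
P[2]: D(K, 10) = 11; 11 ⊕ 5 = 14.
P[3]: D(K, 13) = 0; 0 ⊕ 10 = 10.
P[4]: D(K, 15) = 1; 1 ⊕ 13 = 12.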